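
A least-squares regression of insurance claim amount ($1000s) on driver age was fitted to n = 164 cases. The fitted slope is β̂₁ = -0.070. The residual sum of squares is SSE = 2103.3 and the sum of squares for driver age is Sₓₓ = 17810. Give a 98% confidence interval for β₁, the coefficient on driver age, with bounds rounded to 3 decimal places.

(-0.133, -0.007)

MSE = SSE/(n − 2) = 2103.3/162 = 12.9833.
SE(β̂₁) = √(MSE/Sₓₓ) = √(12.9833/17810) = 0.0269998.
df = n − 2 = 162.
t* = t_{0.01, 162} = 2.349586.
Margin = t* × SE = 2.349586 × 0.0269998 = 0.06344.
CI: -0.070 ± 0.06344 → (-0.133, -0.007).
With 98% confidence, each one-unit increase in driver age is associated with a change of between -0.133 and -0.007 $1000s in insurance claim amount.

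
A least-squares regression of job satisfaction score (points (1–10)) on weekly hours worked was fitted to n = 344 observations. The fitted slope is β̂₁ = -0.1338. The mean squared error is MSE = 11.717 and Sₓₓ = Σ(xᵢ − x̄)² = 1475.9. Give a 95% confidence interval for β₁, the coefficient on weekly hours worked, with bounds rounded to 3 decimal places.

(-0.309, 0.041)

SE(β̂₁) = √(MSE/Sₓₓ) = √(11.717/1475.9) = 0.0891004.
df = n − 2 = 342.
t* = t_{0.025, 342} = 1.966925.
Margin = t* × SE = 1.966925 × 0.0891004 = 0.17525.
CI: -0.1338 ± 0.17525 → (-0.309, 0.041).
With 95% confidence, each one-unit increase in weekly hours worked is associated with a change of between -0.309 and 0.041 points (1–10) in job satisfaction score.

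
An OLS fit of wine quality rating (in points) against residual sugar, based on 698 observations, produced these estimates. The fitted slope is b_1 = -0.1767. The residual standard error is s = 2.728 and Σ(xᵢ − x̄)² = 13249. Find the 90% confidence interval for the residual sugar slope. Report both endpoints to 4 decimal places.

SE(b_1) = s/√Sₓₓ = 2.728/√13249 = 0.0237002.
df = n − 2 = 696.
t* = t_{0.05, 696} = 1.647046.
Margin = t* × SE = 1.647046 × 0.0237002 = 0.039035.
CI: -0.1767 ± 0.039035 → (-0.2157, -0.1377).
With 90% confidence, each one-unit increase in residual sugar is associated with a change of between -0.2157 and -0.1377 points in wine quality rating.

(-0.2157, -0.1377)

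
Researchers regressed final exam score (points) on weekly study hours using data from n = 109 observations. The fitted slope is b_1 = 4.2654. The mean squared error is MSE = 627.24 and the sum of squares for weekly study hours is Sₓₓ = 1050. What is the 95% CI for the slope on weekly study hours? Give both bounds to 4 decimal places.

SE(b_1) = √(MSE/Sₓₓ) = √(627.24/1050) = 0.772898.
df = n − 2 = 107.
t* = t_{0.025, 107} = 1.982383.
Margin = t* × SE = 1.982383 × 0.772898 = 1.532180.
CI: 4.2654 ± 1.532180 → (2.7332, 5.7976).
With 95% confidence, each one-unit increase in weekly study hours is associated with a change of between 2.7332 and 5.7976 points in final exam score.

(2.7332, 5.7976)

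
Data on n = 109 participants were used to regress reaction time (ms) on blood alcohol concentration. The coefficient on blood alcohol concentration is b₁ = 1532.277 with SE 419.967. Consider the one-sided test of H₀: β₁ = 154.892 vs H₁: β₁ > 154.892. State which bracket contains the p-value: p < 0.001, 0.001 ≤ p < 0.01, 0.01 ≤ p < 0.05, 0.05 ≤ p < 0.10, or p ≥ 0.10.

t = (1532.277 − 154.892) / 419.967 = 3.280.
df = n − 2 = 109 − 2 = 107.
One-sided p = P(T_{107} > t) ≈ 0.0007.
So p < 0.001.

p < 0.001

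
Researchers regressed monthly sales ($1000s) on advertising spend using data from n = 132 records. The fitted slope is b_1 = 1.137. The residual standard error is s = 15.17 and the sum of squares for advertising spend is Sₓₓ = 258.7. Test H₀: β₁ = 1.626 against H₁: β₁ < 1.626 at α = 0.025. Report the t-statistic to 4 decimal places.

t = -0.5185

SE(b_1) = s/√Sₓₓ = 15.17/√258.7 = 0.943164.
t = (1.137 − 1.626) / 0.943164 = -0.5185.
df = n − 2 = 130.
One-sided p ≈ 0.3025, which is ≥ 0.025, so fail to reject H₀.
The data do not give significant evidence that the true slope on advertising spend is below 1.626 $1000s per unit.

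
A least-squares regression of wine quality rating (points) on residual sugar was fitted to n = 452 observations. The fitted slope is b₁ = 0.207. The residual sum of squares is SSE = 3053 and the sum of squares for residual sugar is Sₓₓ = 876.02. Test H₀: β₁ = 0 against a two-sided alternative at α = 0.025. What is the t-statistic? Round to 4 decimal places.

t = 2.3522

MSE = SSE/(n − 2) = 3053/450 = 6.78444.
SE(b₁) = √(MSE/Sₓₓ) = √(6.78444/876.02) = 0.0880035.
t = 0.207 / 0.0880035 = 2.3522.
df = n − 2 = 450.
Two-sided p ≈ 0.0191, which is < 0.025, so reject H₀.
There is evidence that residual sugar is associated with wine quality rating.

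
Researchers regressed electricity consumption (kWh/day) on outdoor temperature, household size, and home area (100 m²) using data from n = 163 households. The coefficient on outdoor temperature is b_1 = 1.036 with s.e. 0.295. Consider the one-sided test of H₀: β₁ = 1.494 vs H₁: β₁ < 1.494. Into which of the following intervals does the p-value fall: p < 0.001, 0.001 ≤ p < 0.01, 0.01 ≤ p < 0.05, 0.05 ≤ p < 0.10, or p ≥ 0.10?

t = (1.036 − 1.494) / 0.295 = -1.553.
df = n − k − 1 = 163 − 3 − 1 = 159.
One-sided p = P(T_{159} < t) ≈ 0.0613.
So 0.05 ≤ p < 0.10.

0.05 ≤ p < 0.10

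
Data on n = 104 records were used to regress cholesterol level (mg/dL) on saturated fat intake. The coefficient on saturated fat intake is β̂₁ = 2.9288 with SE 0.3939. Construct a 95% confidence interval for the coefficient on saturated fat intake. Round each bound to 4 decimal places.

df = n − 2 = 104 − 2 = 102.
t* = t_{0.025, 102} = 1.983495.
Margin = t* × SE = 1.983495 × 0.3939 = 0.781299.
CI: 2.9288 ± 0.781299 → (2.1475, 3.7101).
With 95% confidence, each one-unit increase in saturated fat intake is associated with a change of between 2.1475 and 3.7101 mg/dL in cholesterol level.

(2.1475, 3.7101)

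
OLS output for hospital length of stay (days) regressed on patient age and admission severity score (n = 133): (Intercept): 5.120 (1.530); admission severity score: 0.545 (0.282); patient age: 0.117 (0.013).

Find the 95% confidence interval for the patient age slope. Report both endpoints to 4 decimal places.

Read off: b = 0.117, SE = 0.013 for patient age.
df = n − k − 1 = 133 − 2 − 1 = 130.
t* = t_{0.025, 130} = 1.97838.
Margin = t* × SE = 1.97838 × 0.013 = 0.025719.
CI: 0.117 ± 0.025719 → (0.0913, 0.1427).

(0.0913, 0.1427)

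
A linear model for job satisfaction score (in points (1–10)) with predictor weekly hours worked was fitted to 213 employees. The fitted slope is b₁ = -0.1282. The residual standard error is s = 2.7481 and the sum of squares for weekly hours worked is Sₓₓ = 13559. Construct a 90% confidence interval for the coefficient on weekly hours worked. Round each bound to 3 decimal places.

SE(b₁) = s/√Sₓₓ = 2.7481/√13559 = 0.0236004.
df = n − 2 = 211.
t* = t_{0.05, 211} = 1.652107.
Margin = t* × SE = 1.652107 × 0.0236004 = 0.03899.
CI: -0.1282 ± 0.03899 → (-0.167, -0.089).
With 90% confidence, each one-unit increase in weekly hours worked is associated with a change of between -0.167 and -0.089 points (1–10) in job satisfaction score.

(-0.167, -0.089)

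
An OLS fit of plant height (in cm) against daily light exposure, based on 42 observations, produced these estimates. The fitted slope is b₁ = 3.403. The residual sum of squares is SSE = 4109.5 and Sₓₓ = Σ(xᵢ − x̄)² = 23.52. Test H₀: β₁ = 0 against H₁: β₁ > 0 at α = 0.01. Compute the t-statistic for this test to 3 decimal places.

t = 1.628

MSE = SSE/(n − 2) = 4109.5/40 = 102.737.
SE(b₁) = √(MSE/Sₓₓ) = √(102.737/23.52) = 2.09.
t = 3.403 / 2.09 = 1.628.
df = n − 2 = 40.
One-sided p ≈ 0.0557, which is ≥ 0.01, so fail to reject H₀.
The data do not give significant evidence that the true slope on daily light exposure is positive.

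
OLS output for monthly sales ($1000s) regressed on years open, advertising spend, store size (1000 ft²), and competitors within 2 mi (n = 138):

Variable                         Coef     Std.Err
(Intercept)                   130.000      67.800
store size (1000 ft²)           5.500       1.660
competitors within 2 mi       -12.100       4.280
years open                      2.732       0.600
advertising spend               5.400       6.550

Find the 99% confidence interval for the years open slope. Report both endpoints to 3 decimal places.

Read off: b = 2.732, SE = 0.600 for years open.
df = n − k − 1 = 138 − 4 − 1 = 133.
t* = t_{0.005, 133} = 2.6133.
Margin = t* × SE = 2.6133 × 0.600 = 1.56798.
CI: 2.732 ± 1.56798 → (1.164, 4.300).

(1.164, 4.300)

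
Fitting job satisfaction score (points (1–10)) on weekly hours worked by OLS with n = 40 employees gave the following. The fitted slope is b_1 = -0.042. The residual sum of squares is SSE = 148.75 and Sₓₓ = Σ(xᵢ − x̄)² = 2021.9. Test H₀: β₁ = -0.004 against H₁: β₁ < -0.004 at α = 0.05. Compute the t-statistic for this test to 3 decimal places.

t = -0.864

MSE = SSE/(n − 2) = 148.75/38 = 3.91447.
SE(b_1) = √(MSE/Sₓₓ) = √(3.91447/2021.9) = 0.0440004.
t = (-0.042 − (-0.004)) / 0.0440004 = -0.864.
df = n − 2 = 38.
One-sided p ≈ 0.1966, which is ≥ 0.05, so fail to reject H₀.
The data do not give significant evidence that the true slope on weekly hours worked is below -0.004 points (1–10) per unit.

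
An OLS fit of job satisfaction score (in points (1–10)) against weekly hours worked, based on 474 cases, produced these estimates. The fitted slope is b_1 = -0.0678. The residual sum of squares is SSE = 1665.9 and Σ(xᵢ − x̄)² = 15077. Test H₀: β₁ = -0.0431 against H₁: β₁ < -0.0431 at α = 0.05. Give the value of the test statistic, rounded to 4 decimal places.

t = -1.6144

MSE = SSE/(n − 2) = 1665.9/472 = 3.52945.
SE(b_1) = √(MSE/Sₓₓ) = √(3.52945/15077) = 0.0153002.
t = (-0.0678 − (-0.0431)) / 0.0153002 = -1.6144.
df = n − 2 = 472.
One-sided p ≈ 0.0536, which is ≥ 0.05, so fail to reject H₀.
The data do not give significant evidence that the true slope on weekly hours worked is below -0.0431 points (1–10) per unit.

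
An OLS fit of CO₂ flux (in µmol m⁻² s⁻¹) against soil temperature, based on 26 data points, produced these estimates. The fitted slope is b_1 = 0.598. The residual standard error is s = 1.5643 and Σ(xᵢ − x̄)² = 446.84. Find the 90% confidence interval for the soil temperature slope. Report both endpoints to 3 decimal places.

(0.471, 0.725)

SE(b_1) = s/√Sₓₓ = 1.5643/√446.84 = 0.0740021.
df = n − 2 = 24.
t* = t_{0.05, 24} = 1.710882.
Margin = t* × SE = 1.710882 × 0.0740021 = 0.12661.
CI: 0.598 ± 0.12661 → (0.471, 0.725).
With 90% confidence, each one-unit increase in soil temperature is associated with a change of between 0.471 and 0.725 µmol m⁻² s⁻¹ in CO₂ flux.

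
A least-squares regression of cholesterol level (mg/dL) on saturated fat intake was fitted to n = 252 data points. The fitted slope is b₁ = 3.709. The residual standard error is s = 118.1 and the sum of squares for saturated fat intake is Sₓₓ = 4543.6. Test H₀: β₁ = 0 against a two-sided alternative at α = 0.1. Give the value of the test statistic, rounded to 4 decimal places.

t = 2.1169

SE(b₁) = s/√Sₓₓ = 118.1/√4543.6 = 1.75206.
t = 3.709 / 1.75206 = 2.1169.
df = n − 2 = 250.
Two-sided p ≈ 0.0353, which is < 0.1, so reject H₀.
There is evidence that saturated fat intake is associated with cholesterol level.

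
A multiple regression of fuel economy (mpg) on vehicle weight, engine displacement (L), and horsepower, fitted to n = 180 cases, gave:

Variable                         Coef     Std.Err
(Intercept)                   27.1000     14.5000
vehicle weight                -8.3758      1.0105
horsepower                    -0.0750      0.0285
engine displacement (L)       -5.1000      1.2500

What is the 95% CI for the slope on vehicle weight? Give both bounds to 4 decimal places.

Read off: b = -8.3758, SE = 1.0105 for vehicle weight.
df = n − k − 1 = 180 − 3 − 1 = 176.
t* = t_{0.025, 176} = 1.973534.
Margin = t* × SE = 1.973534 × 1.0105 = 1.994256.
CI: -8.3758 ± 1.994256 → (-10.3701, -6.3815).

(-10.3701, -6.3815)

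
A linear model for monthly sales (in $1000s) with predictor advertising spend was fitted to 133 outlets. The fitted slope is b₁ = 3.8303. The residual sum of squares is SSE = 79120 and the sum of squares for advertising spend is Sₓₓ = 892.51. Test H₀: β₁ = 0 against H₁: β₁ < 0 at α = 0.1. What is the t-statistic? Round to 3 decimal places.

t = 4.656

MSE = SSE/(n − 2) = 79120/131 = 603.969.
SE(b₁) = √(MSE/Sₓₓ) = √(603.969/892.51) = 0.822623.
t = 3.8303 / 0.822623 = 4.656.
df = n − 2 = 131.
One-sided p ≈ 1.0000, which is ≥ 0.1, so fail to reject H₀.
The data do not give significant evidence that the true slope on advertising spend is negative.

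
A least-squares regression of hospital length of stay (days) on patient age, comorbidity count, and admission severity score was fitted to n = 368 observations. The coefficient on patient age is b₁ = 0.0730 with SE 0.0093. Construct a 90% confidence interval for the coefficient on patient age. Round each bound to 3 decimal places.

df = n − k − 1 = 368 − 3 − 1 = 364.
t* = t_{0.05, 364} = 1.649051.
Margin = t* × SE = 1.649051 × 0.0093 = 0.01534.
CI: 0.0730 ± 0.01534 → (0.058, 0.088).
With 90% confidence, each one-unit increase in patient age is associated with a change of between 0.058 and 0.088 days in hospital length of stay, holding the other predictors fixed.

(0.058, 0.088)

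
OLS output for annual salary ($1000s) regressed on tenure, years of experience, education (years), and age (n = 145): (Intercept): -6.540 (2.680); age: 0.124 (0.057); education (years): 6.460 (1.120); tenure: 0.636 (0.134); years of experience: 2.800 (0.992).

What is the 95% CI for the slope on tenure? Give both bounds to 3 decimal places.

(0.371, 0.901)

Read off: b = 0.636, SE = 0.134 for tenure.
df = n − k − 1 = 145 − 4 − 1 = 140.
t* = t_{0.025, 140} = 1.977054.
Margin = t* × SE = 1.977054 × 0.134 = 0.26493.
CI: 0.636 ± 0.26493 → (0.371, 0.901).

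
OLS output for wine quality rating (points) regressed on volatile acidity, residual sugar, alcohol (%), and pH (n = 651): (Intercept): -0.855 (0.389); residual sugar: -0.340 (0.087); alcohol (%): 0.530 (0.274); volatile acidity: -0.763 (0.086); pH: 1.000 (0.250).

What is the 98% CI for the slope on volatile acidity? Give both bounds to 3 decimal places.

Read off: b = -0.763, SE = 0.086 for volatile acidity.
df = n − k − 1 = 651 − 4 − 1 = 646.
t* = t_{0.01, 646} = 2.332134.
Margin = t* × SE = 2.332134 × 0.086 = 0.20056.
CI: -0.763 ± 0.20056 → (-0.964, -0.562).

(-0.964, -0.562)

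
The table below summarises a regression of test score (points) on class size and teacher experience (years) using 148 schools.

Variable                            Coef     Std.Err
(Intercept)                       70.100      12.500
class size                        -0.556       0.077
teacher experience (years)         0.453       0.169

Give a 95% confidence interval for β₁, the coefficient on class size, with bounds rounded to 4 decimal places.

Read off: b = -0.556, SE = 0.077 for class size.
df = n − k − 1 = 148 − 2 − 1 = 145.
t* = t_{0.025, 145} = 1.97646.
Margin = t* × SE = 1.97646 × 0.077 = 0.152187.
CI: -0.556 ± 0.152187 → (-0.7082, -0.4038).

(-0.7082, -0.4038)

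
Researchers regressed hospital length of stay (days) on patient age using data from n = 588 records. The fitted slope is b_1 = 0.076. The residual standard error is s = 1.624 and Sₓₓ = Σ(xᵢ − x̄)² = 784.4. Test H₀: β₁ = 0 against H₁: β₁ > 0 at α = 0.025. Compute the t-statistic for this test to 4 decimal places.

t = 1.3107

SE(b_1) = s/√Sₓₓ = 1.624/√784.4 = 0.0579852.
t = 0.076 / 0.0579852 = 1.3107.
df = n − 2 = 586.
One-sided p ≈ 0.0952, which is ≥ 0.025, so fail to reject H₀.
The data do not give significant evidence that the true slope on patient age is positive.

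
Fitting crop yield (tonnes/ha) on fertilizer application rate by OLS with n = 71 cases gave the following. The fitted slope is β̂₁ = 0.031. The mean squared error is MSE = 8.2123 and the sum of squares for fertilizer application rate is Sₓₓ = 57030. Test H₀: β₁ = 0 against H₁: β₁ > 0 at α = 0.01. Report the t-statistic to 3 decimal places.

t = 2.583

SE(β̂₁) = √(MSE/Sₓₓ) = √(8.2123/57030) = 0.012.
t = 0.031 / 0.012 = 2.583.
df = n − 2 = 69.
One-sided p ≈ 0.0060, which is < 0.01, so reject H₀.
There is evidence that the true slope on fertilizer application rate is positive.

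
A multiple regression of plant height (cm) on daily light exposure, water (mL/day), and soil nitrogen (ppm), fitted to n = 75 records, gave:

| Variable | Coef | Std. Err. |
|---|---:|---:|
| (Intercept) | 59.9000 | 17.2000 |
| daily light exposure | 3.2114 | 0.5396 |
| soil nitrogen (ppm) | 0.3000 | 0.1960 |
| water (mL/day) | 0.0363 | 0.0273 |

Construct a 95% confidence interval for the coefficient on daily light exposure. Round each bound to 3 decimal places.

Read off: b = 3.2114, SE = 0.5396 for daily light exposure.
df = n − k − 1 = 75 − 3 − 1 = 71.
t* = t_{0.025, 71} = 1.993943.
Margin = t* × SE = 1.993943 × 0.5396 = 1.07593.
CI: 3.2114 ± 1.07593 → (2.135, 4.287).

(2.135, 4.287)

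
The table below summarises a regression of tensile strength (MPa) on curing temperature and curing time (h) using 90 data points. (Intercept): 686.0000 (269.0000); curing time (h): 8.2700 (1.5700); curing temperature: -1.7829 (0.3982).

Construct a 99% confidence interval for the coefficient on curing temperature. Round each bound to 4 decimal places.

Read off: b = -1.7829, SE = 0.3982 for curing temperature.
df = n − k − 1 = 90 − 2 − 1 = 87.
t* = t_{0.005, 87} = 2.633527.
Margin = t* × SE = 2.633527 × 0.3982 = 1.048671.
CI: -1.7829 ± 1.048671 → (-2.8316, -0.7342).

(-2.8316, -0.7342)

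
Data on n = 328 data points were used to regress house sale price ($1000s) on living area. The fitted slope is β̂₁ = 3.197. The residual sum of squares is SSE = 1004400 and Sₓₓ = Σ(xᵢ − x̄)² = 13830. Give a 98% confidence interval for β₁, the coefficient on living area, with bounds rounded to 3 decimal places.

(2.094, 4.300)

MSE = SSE/(n − 2) = 1004400/326 = 3080.98.
SE(β̂₁) = √(MSE/Sₓₓ) = √(3080.98/13830) = 0.471991.
df = n − 2 = 326.
t* = t_{0.01, 326} = 2.337841.
Margin = t* × SE = 2.337841 × 0.471991 = 1.10344.
CI: 3.197 ± 1.10344 → (2.094, 4.300).
With 98% confidence, each one-unit increase in living area is associated with a change of between 2.094 and 4.300 $1000s in house sale price.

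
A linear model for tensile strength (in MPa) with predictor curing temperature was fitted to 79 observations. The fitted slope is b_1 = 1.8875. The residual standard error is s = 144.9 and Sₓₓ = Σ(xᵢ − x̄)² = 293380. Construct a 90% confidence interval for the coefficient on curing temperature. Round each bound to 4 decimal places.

SE(b_1) = s/√Sₓₓ = 144.9/√293380 = 0.267518.
df = n − 2 = 77.
t* = t_{0.05, 77} = 1.664885.
Margin = t* × SE = 1.664885 × 0.267518 = 0.445387.
CI: 1.8875 ± 0.445387 → (1.4421, 2.3329).
With 90% confidence, each one-unit increase in curing temperature is associated with a change of between 1.4421 and 2.3329 MPa in tensile strength.

(1.4421, 2.3329)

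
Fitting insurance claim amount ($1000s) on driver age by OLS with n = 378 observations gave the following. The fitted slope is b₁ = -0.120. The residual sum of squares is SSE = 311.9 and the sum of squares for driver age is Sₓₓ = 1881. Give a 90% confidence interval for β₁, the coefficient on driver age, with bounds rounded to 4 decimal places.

(-0.1546, -0.0854)

MSE = SSE/(n − 2) = 311.9/376 = 0.829521.
SE(b₁) = √(MSE/Sₓₓ) = √(0.829521/1881) = 0.021.
df = n − 2 = 376.
t* = t_{0.05, 376} = 1.648916.
Margin = t* × SE = 1.648916 × 0.021 = 0.034627.
CI: -0.120 ± 0.034627 → (-0.1546, -0.0854).
With 90% confidence, each one-unit increase in driver age is associated with a change of between -0.1546 and -0.0854 $1000s in insurance claim amount.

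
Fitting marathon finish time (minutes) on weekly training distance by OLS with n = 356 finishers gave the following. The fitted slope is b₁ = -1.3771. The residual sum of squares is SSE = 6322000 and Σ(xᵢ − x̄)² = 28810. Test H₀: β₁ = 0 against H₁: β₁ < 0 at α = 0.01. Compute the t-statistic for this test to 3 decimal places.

t = -1.749

MSE = SSE/(n − 2) = 6322000/354 = 17858.8.
SE(b₁) = √(MSE/Sₓₓ) = √(17858.8/28810) = 0.787325.
t = -1.3771 / 0.787325 = -1.749.
df = n − 2 = 354.
One-sided p ≈ 0.0406, which is ≥ 0.01, so fail to reject H₀.
The data do not give significant evidence that the true slope on weekly training distance is negative.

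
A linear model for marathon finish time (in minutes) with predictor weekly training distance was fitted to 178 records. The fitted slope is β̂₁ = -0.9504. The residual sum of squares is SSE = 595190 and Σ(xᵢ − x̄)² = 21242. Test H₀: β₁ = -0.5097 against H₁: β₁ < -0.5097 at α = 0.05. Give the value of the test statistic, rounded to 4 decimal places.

t = -1.1045

MSE = SSE/(n − 2) = 595190/176 = 3381.76.
SE(β̂₁) = √(MSE/Sₓₓ) = √(3381.76/21242) = 0.399001.
t = (-0.9504 − (-0.5097)) / 0.399001 = -1.1045.
df = n − 2 = 176.
One-sided p ≈ 0.1354, which is ≥ 0.05, so fail to reject H₀.
The data do not give significant evidence that the true slope on weekly training distance is below -0.5097 minutes per unit.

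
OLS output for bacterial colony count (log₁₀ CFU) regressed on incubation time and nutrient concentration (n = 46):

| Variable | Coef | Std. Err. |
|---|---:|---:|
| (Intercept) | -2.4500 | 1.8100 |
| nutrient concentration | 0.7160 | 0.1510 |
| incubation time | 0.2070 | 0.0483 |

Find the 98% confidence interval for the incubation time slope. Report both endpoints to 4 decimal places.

Read off: b = 0.2070, SE = 0.0483 for incubation time.
df = n − k − 1 = 46 − 2 − 1 = 43.
t* = t_{0.01, 43} = 2.41625.
Margin = t* × SE = 2.41625 × 0.0483 = 0.116705.
CI: 0.2070 ± 0.116705 → (0.0903, 0.3237).

(0.0903, 0.3237)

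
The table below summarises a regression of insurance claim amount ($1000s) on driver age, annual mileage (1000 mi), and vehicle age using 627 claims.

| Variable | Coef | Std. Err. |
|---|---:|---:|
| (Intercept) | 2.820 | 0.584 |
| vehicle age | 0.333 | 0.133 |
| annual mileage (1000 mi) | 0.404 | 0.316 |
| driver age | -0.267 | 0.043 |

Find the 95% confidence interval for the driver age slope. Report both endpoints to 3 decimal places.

Read off: b = -0.267, SE = 0.043 for driver age.
df = n − k − 1 = 627 − 3 − 1 = 623.
t* = t_{0.025, 623} = 1.963779.
Margin = t* × SE = 1.963779 × 0.043 = 0.08444.
CI: -0.267 ± 0.08444 → (-0.351, -0.183).

(-0.351, -0.183)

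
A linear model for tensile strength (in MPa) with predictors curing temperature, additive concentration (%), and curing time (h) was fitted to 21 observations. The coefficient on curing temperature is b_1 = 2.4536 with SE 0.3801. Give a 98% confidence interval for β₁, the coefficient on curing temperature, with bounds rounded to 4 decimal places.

df = n − k − 1 = 21 − 3 − 1 = 17.
t* = t_{0.01, 17} = 2.566934.
Margin = t* × SE = 2.566934 × 0.3801 = 0.975692.
CI: 2.4536 ± 0.975692 → (1.4779, 3.4293).
With 98% confidence, each one-unit increase in curing temperature is associated with a change of between 1.4779 and 3.4293 MPa in tensile strength, holding the other predictors fixed.

(1.4779, 3.4293)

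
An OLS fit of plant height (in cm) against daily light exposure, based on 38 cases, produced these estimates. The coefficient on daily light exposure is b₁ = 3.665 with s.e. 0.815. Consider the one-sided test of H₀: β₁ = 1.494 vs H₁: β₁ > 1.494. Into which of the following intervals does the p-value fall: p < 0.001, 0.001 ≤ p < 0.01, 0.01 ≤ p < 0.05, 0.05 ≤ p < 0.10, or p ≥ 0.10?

0.001 ≤ p < 0.01

t = (3.665 − 1.494) / 0.815 = 2.664.
df = n − 2 = 38 − 2 = 36.
One-sided p = P(T_{36} > t) ≈ 0.0057.
So 0.001 ≤ p < 0.01.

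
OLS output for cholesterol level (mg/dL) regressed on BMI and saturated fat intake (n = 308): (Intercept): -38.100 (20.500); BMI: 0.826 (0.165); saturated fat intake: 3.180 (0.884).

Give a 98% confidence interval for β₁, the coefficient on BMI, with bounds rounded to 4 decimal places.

(0.4401, 1.2119)

Read off: b = 0.826, SE = 0.165 for BMI.
df = n − k − 1 = 308 − 2 − 1 = 305.
t* = t_{0.01, 305} = 2.338636.
Margin = t* × SE = 2.338636 × 0.165 = 0.385875.
CI: 0.826 ± 0.385875 → (0.4401, 1.2119).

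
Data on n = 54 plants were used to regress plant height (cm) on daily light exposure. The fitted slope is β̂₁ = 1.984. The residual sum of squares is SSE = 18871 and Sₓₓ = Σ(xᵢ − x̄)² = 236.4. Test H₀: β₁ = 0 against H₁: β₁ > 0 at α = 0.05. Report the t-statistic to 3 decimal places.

t = 1.601

MSE = SSE/(n − 2) = 18871/52 = 362.904.
SE(β̂₁) = √(MSE/Sₓₓ) = √(362.904/236.4) = 1.239.
t = 1.984 / 1.239 = 1.601.
df = n − 2 = 52.
One-sided p ≈ 0.0577, which is ≥ 0.05, so fail to reject H₀.
The data do not give significant evidence that the true slope on daily light exposure is positive.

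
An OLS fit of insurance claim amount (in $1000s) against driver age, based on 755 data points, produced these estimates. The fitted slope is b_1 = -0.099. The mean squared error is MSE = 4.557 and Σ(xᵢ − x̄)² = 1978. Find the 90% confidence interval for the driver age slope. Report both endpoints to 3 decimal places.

(-0.178, -0.020)

SE(b_1) = √(MSE/Sₓₓ) = √(4.557/1978) = 0.0479984.
df = n − 2 = 753.
t* = t_{0.05, 753} = 1.64688.
Margin = t* × SE = 1.64688 × 0.0479984 = 0.07905.
CI: -0.099 ± 0.07905 → (-0.178, -0.020).
With 90% confidence, each one-unit increase in driver age is associated with a change of between -0.178 and -0.020 $1000s in insurance claim amount.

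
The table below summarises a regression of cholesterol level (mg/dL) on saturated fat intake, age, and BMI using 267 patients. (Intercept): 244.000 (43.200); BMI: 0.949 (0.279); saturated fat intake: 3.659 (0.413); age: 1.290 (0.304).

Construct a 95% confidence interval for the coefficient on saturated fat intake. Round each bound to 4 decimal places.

Read off: b = 3.659, SE = 0.413 for saturated fat intake.
df = n − k − 1 = 267 − 3 − 1 = 263.
t* = t_{0.025, 263} = 1.969025.
Margin = t* × SE = 1.969025 × 0.413 = 0.813207.
CI: 3.659 ± 0.813207 → (2.8458, 4.4722).

(2.8458, 4.4722)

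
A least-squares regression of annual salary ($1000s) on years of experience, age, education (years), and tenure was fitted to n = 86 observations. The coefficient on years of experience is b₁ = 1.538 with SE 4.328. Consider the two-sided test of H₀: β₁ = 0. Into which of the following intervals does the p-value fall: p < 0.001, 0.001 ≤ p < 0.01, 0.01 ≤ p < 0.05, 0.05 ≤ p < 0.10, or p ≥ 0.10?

t = 1.538 / 4.328 = 0.355.
df = n − k − 1 = 86 − 4 − 1 = 81.
Two-sided p = 2·P(T_{81} > |t|) ≈ 0.7232.
So p ≥ 0.10.

p ≥ 0.10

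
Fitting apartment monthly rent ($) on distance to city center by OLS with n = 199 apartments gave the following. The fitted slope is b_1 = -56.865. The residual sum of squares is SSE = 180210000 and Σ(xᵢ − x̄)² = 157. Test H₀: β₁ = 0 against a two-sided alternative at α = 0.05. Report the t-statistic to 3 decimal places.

t = -0.745

MSE = SSE/(n − 2) = 180210000/197 = 914772.
SE(b_1) = √(MSE/Sₓₓ) = √(914772/157) = 76.332.
t = -56.865 / 76.332 = -0.745.
df = n − 2 = 197.
Two-sided p ≈ 0.4572, which is ≥ 0.05, so fail to reject H₀.
The data do not give significant evidence of an association between distance to city center and apartment monthly rent.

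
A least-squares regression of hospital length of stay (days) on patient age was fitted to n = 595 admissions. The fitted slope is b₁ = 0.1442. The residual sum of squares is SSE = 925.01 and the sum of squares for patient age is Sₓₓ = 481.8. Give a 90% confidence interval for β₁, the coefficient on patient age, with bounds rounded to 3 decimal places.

MSE = SSE/(n − 2) = 925.01/593 = 1.55988.
SE(b₁) = √(MSE/Sₓₓ) = √(1.55988/481.8) = 0.0569.
df = n − 2 = 593.
t* = t_{0.05, 593} = 1.647427.
Margin = t* × SE = 1.647427 × 0.0569 = 0.09374.
CI: 0.1442 ± 0.09374 → (0.050, 0.238).
With 90% confidence, each one-unit increase in patient age is associated with a change of between 0.050 and 0.238 days in hospital length of stay.

(0.050, 0.238)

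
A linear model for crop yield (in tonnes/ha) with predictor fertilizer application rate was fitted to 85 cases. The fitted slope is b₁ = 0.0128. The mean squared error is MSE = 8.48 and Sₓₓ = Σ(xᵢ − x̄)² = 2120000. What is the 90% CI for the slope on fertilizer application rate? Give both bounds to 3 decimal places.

SE(b₁) = √(MSE/Sₓₓ) = √(8.48/2120000) = 0.002.
df = n − 2 = 83.
t* = t_{0.05, 83} = 1.66342.
Margin = t* × SE = 1.66342 × 0.002 = 0.00333.
CI: 0.0128 ± 0.00333 → (0.009, 0.016).
With 90% confidence, each one-unit increase in fertilizer application rate is associated with a change of between 0.009 and 0.016 tonnes/ha in crop yield.

(0.009, 0.016)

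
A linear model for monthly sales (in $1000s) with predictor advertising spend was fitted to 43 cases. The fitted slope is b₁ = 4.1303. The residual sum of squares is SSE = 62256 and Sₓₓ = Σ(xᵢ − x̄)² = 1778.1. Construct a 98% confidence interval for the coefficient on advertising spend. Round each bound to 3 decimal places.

MSE = SSE/(n − 2) = 62256/41 = 1518.44.
SE(b₁) = √(MSE/Sₓₓ) = √(1518.44/1778.1) = 0.924103.
df = n − 2 = 41.
t* = t_{0.01, 41} = 2.420803.
Margin = t* × SE = 2.420803 × 0.924103 = 2.23707.
CI: 4.1303 ± 2.23707 → (1.893, 6.367).
With 98% confidence, each one-unit increase in advertising spend is associated with a change of between 1.893 and 6.367 $1000s in monthly sales.

(1.893, 6.367)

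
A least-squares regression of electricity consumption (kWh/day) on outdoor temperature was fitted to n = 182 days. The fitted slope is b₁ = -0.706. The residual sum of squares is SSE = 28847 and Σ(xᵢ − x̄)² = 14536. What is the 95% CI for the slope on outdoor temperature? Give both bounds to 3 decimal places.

MSE = SSE/(n − 2) = 28847/180 = 160.261.
SE(b₁) = √(MSE/Sₓₓ) = √(160.261/14536) = 0.105001.
df = n − 2 = 180.
t* = t_{0.025, 180} = 1.973231.
Margin = t* × SE = 1.973231 × 0.105001 = 0.20719.
CI: -0.706 ± 0.20719 → (-0.913, -0.499).
With 95% confidence, each one-unit increase in outdoor temperature is associated with a change of between -0.913 and -0.499 kWh/day in electricity consumption.

(-0.913, -0.499)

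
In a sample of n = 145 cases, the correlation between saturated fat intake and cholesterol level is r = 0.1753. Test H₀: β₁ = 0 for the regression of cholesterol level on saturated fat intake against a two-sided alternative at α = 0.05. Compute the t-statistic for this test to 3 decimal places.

t = r·√(n − 2)/√(1 − r²) = 0.1753·√143/√0.96927 = 2.129.
df = n − 2 = 143.
Two-sided p ≈ 0.0349, which is < 0.05, so reject H₀.
There is evidence of a linear association between saturated fat intake and cholesterol level.

t = 2.129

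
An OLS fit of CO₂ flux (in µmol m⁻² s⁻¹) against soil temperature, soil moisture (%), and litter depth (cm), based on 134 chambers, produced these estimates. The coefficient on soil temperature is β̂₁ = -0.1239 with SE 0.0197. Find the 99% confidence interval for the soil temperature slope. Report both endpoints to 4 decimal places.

(-0.1754, -0.0724)

df = n − k − 1 = 134 − 3 − 1 = 130.
t* = t_{0.005, 130} = 2.614177.
Margin = t* × SE = 2.614177 × 0.0197 = 0.051499.
CI: -0.1239 ± 0.051499 → (-0.1754, -0.0724).
With 99% confidence, each one-unit increase in soil temperature is associated with a change of between -0.1754 and -0.0724 µmol m⁻² s⁻¹ in CO₂ flux, holding the other predictors fixed.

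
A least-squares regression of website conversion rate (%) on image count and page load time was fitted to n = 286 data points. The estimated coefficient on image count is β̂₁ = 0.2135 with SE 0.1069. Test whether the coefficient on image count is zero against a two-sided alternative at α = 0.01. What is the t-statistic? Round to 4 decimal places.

H₀: β₁ = 0 vs H₁: β₁ ≠ 0.
t = (β̂₁ − β₁⁰)/SE = 0.2135 / 0.1069 = 1.9972.
df = n − k − 1 = 286 − 2 − 1 = 283.
Two-sided p ≈ 0.0468, which is ≥ 0.01, so fail to reject H₀.
The data do not give significant evidence of an association between image count and website conversion rate, after adjusting for the other predictors.

t = 1.9972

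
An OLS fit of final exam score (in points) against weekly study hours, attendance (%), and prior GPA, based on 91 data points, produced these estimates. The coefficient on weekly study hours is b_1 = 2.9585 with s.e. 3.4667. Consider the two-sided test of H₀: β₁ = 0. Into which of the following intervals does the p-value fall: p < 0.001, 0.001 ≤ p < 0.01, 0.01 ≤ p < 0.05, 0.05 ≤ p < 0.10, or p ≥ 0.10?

p ≥ 0.10

t = 2.9585 / 3.4667 = 0.853.
df = n − k − 1 = 91 − 3 − 1 = 87.
Two-sided p = 2·P(T_{87} > |t|) ≈ 0.3958.
So p ≥ 0.10.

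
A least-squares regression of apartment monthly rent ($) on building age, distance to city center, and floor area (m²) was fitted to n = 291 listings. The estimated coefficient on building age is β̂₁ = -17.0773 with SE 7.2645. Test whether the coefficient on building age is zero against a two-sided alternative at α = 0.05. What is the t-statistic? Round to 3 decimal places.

H₀: β₁ = 0 vs H₁: β₁ ≠ 0.
t = (β̂₁ − β₁⁰)/SE = -17.0773 / 7.2645 = -2.351.
df = n − k − 1 = 291 − 3 − 1 = 287.
Two-sided p ≈ 0.0194, which is < 0.05, so reject H₀.
There is evidence that building age is associated with apartment monthly rent, holding the other predictors fixed.

t = -2.351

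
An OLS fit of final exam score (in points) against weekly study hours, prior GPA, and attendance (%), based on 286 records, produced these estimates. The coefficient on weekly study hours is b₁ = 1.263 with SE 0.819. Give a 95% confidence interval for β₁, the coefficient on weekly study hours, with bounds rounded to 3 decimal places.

df = n − k − 1 = 286 − 3 − 1 = 282.
t* = t_{0.025, 282} = 1.968412.
Margin = t* × SE = 1.968412 × 0.819 = 1.61213.
CI: 1.263 ± 1.61213 → (-0.349, 2.875).
With 95% confidence, each one-unit increase in weekly study hours is associated with a change of between -0.349 and 2.875 points in final exam score, holding the other predictors fixed.

(-0.349, 2.875)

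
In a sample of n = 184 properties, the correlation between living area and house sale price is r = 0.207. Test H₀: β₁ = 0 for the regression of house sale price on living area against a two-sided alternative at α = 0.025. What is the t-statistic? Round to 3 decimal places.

t = r·√(n − 2)/√(1 − r²) = 0.207·√182/√0.957151 = 2.854.
df = n − 2 = 182.
Two-sided p ≈ 0.0048, which is < 0.025, so reject H₀.
There is evidence of a linear association between living area and house sale price.

t = 2.854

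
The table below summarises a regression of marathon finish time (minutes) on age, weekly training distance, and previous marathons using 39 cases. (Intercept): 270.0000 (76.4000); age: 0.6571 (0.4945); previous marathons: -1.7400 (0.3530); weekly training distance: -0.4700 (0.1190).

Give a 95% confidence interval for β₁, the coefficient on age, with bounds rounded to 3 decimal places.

(-0.347, 1.661)

Read off: b = 0.6571, SE = 0.4945 for age.
df = n − k − 1 = 39 − 3 − 1 = 35.
t* = t_{0.025, 35} = 2.030108.
Margin = t* × SE = 2.030108 × 0.4945 = 1.00389.
CI: 0.6571 ± 1.00389 → (-0.347, 1.661).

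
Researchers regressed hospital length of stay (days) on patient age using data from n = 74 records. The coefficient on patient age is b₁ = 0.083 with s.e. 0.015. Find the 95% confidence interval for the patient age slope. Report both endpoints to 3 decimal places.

df = n − 2 = 74 − 2 = 72.
t* = t_{0.025, 72} = 1.993464.
Margin = t* × SE = 1.993464 × 0.015 = 0.02990.
CI: 0.083 ± 0.02990 → (0.053, 0.113).
With 95% confidence, each one-unit increase in patient age is associated with a change of between 0.053 and 0.113 days in hospital length of stay.

(0.053, 0.113)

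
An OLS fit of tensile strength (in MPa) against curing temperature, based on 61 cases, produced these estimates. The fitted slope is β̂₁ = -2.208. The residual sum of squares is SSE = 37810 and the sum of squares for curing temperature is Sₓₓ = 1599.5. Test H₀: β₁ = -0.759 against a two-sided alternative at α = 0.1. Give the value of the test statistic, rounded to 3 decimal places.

t = -2.289

MSE = SSE/(n − 2) = 37810/59 = 640.847.
SE(β̂₁) = √(MSE/Sₓₓ) = √(640.847/1599.5) = 0.632973.
t = (-2.208 − (-0.759)) / 0.632973 = -2.289.
df = n − 2 = 59.
Two-sided p ≈ 0.0257, which is < 0.1, so reject H₀.
There is evidence that the true slope on curing temperature differs from -0.759 MPa per unit.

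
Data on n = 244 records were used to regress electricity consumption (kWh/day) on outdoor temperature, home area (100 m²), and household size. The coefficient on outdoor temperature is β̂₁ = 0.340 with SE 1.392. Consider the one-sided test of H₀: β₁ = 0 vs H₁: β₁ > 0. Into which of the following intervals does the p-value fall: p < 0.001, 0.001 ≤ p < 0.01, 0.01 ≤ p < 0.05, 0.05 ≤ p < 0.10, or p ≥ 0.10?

t = 0.340 / 1.392 = 0.244.
df = n − k − 1 = 244 − 3 − 1 = 240.
One-sided p = P(T_{240} > t) ≈ 0.4036.
So p ≥ 0.10.

p ≥ 0.10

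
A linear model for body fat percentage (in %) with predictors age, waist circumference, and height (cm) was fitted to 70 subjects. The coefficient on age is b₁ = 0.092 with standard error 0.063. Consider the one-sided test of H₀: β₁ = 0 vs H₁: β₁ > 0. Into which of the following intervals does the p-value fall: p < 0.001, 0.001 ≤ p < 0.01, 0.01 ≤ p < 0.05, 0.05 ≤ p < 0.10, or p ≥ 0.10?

0.05 ≤ p < 0.10

t = 0.092 / 0.063 = 1.460.
df = n − k − 1 = 70 − 3 − 1 = 66.
One-sided p = P(T_{66} > t) ≈ 0.0745.
So 0.05 ≤ p < 0.10.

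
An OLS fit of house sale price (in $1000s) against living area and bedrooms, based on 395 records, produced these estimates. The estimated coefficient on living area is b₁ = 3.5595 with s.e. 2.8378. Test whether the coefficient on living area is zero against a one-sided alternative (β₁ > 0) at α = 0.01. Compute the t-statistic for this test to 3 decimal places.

H₀: β₁ = 0 vs H₁: β₁ > 0.
t = (b₁ − β₁⁰)/SE = 3.5595 / 2.8378 = 1.254.
df = n − k − 1 = 395 − 2 − 1 = 392.
One-sided p ≈ 0.1052, which is ≥ 0.01, so fail to reject H₀.
The data do not give significant evidence that the true slope on living area is positive, holding the other predictors fixed.

t = 1.254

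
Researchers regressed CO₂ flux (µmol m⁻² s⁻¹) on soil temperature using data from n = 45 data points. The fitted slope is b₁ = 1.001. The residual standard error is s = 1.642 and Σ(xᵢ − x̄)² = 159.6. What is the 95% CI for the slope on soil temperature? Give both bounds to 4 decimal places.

(0.7389, 1.2631)

SE(b₁) = s/√Sₓₓ = 1.642/√159.6 = 0.129974.
df = n − 2 = 43.
t* = t_{0.025, 43} = 2.016692.
Margin = t* × SE = 2.016692 × 0.129974 = 0.262118.
CI: 1.001 ± 0.262118 → (0.7389, 1.2631).
With 95% confidence, each one-unit increase in soil temperature is associated with a change of between 0.7389 and 1.2631 µmol m⁻² s⁻¹ in CO₂ flux.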